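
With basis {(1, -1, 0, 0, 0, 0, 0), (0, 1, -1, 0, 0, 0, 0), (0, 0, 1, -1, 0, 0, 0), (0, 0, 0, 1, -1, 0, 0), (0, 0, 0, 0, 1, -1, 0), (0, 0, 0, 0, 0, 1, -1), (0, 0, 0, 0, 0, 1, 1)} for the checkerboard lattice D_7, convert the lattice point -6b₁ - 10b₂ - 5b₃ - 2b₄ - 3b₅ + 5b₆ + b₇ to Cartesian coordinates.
(-6, -4, 5, 3, -1, 9, -4)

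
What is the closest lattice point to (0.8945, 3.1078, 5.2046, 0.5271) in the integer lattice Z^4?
(1, 3, 5, 1)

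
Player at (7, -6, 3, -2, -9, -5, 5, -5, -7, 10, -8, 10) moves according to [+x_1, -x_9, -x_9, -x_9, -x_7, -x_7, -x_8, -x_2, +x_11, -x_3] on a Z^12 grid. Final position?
(8, -7, 2, -2, -9, -5, 3, -6, -10, 10, -7, 10)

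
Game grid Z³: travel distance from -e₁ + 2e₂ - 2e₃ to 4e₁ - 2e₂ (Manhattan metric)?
11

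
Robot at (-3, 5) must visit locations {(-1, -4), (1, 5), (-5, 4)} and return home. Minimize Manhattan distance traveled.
30
(one optimal route: (-3, 5) → (1, 5) → (-1, -4) → (-5, 4) → (-3, 5))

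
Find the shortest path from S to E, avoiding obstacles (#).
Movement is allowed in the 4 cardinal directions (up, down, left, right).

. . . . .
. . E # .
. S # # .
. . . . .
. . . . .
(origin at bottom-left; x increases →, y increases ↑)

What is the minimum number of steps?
2
(one shortest path: (1, 2) → (1, 3) → (2, 3))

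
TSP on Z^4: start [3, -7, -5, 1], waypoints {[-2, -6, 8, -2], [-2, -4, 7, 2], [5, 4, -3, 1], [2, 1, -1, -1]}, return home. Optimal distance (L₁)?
74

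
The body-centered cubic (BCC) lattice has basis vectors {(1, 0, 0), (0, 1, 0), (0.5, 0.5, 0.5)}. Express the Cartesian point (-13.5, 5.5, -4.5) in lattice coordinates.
-9b₁ + 10b₂ - 9b₃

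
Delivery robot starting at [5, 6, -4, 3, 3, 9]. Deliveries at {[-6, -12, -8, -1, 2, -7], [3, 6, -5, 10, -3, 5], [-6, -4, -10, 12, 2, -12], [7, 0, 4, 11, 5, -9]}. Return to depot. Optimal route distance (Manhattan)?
182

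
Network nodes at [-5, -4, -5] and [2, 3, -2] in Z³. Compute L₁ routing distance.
17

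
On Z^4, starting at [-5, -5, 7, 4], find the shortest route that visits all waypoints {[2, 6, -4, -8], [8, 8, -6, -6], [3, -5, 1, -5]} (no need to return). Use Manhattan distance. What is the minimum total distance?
55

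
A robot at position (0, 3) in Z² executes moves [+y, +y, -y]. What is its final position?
(0, 4)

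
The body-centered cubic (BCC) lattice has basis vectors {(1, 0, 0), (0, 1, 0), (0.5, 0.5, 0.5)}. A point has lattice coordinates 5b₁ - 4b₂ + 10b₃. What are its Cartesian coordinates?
(10, 1, 5)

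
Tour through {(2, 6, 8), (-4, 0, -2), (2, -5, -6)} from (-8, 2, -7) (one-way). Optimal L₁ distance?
51
(one optimal route: (-8, 2, -7) → (-4, 0, -2) → (2, -5, -6) → (2, 6, 8))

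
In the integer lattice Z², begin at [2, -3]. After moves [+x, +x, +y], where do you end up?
(4, -2)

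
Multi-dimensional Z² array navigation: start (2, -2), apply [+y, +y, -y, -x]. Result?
(1, -1)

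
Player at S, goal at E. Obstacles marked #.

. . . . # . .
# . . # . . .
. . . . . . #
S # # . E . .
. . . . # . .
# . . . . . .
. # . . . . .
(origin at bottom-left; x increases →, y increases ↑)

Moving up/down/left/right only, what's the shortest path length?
6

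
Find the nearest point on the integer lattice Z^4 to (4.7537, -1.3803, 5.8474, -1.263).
(5, -1, 6, -1)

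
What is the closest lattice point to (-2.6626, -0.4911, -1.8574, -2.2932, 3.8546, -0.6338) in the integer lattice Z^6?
(-3, 0, -2, -2, 4, -1)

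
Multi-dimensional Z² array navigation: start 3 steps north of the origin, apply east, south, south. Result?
(1, 1)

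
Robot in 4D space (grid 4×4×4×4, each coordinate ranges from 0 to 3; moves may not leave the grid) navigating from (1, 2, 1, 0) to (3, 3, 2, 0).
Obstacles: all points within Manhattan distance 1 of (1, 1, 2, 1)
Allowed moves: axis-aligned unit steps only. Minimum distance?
4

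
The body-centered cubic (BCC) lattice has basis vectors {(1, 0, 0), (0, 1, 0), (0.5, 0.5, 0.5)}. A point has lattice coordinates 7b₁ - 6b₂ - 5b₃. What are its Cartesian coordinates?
(4.5, -8.5, -2.5)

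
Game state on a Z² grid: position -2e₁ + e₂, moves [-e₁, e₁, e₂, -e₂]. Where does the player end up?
(-2, 1)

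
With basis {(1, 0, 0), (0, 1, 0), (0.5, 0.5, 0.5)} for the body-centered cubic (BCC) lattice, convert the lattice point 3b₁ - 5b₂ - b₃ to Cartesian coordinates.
(2.5, -5.5, -0.5)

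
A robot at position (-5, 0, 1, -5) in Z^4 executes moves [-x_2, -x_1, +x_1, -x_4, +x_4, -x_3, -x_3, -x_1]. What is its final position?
(-6, -1, -1, -5)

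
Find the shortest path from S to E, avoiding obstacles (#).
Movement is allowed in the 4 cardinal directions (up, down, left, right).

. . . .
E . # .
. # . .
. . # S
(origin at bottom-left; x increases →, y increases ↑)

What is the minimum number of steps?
7
(one shortest path: (3, 0) → (3, 1) → (3, 2) → (3, 3) → (2, 3) → (1, 3) → (0, 3) → (0, 2))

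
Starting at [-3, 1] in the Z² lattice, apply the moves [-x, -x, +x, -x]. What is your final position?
(-5, 1)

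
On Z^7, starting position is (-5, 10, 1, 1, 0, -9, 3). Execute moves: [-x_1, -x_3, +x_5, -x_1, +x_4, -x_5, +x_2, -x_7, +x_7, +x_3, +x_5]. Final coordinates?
(-7, 11, 1, 2, 1, -9, 3)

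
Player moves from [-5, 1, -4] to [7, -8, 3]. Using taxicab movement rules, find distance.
28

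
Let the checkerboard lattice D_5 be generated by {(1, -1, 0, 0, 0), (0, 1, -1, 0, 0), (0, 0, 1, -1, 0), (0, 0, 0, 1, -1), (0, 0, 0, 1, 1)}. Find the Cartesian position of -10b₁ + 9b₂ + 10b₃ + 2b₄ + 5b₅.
(-10, 19, 1, -3, 3)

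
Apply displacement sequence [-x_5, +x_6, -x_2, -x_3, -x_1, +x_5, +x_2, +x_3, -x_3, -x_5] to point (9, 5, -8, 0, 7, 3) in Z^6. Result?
(8, 5, -9, 0, 6, 4)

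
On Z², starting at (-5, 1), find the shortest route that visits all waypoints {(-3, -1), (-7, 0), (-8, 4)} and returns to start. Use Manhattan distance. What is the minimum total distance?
20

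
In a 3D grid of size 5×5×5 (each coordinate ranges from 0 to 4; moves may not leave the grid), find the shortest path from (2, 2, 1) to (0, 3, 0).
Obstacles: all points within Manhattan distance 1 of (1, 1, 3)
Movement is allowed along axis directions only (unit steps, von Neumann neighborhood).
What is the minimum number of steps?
4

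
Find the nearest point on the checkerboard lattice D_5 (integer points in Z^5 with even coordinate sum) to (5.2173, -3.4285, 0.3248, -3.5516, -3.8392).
(5, -3, 0, -4, -4)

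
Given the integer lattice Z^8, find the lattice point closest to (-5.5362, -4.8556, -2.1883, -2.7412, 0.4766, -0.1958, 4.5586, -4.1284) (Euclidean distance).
(-6, -5, -2, -3, 0, 0, 5, -4)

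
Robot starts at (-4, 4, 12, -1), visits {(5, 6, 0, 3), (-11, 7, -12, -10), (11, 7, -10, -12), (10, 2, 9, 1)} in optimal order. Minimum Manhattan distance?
99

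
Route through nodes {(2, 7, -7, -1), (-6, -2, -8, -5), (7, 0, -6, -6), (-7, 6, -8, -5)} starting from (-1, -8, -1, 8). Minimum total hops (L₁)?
73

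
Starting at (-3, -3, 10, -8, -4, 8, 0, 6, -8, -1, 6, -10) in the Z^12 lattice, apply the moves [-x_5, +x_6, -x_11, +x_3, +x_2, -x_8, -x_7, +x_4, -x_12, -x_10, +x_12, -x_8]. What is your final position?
(-3, -2, 11, -7, -5, 9, -1, 4, -8, -2, 5, -10)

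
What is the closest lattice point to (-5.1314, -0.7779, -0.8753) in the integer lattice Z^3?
(-5, -1, -1)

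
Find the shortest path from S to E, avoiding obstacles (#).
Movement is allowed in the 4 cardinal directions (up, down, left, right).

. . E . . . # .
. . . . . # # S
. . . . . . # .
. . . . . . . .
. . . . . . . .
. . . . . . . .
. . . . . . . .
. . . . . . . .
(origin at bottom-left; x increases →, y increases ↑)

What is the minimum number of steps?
10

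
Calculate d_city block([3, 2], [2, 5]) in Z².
4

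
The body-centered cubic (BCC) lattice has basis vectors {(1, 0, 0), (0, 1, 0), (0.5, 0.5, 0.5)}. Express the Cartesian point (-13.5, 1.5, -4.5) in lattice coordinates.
-9b₁ + 6b₂ - 9b₃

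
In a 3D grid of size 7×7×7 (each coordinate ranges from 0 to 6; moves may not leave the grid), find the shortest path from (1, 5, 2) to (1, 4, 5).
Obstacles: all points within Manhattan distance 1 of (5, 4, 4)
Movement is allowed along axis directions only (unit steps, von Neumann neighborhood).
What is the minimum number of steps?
4
(one shortest path: (1, 5, 2) → (1, 4, 2) → (1, 4, 3) → (1, 4, 4) → (1, 4, 5))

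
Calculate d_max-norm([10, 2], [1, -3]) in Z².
9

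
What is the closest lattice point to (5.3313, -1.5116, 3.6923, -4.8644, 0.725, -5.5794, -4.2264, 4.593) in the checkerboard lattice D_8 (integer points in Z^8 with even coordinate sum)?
(5, -2, 4, -5, 1, -6, -4, 5)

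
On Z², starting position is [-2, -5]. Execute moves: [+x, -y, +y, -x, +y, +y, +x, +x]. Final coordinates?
(0, -3)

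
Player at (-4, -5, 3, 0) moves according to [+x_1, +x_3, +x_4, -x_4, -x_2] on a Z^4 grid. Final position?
(-3, -6, 4, 0)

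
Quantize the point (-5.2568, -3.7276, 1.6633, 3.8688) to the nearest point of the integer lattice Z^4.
(-5, -4, 2, 4)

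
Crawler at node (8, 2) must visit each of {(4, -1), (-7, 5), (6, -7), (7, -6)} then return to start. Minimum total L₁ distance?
54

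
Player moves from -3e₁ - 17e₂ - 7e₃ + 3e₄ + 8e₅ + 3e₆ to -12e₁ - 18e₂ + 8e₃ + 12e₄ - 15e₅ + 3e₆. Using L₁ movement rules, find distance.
57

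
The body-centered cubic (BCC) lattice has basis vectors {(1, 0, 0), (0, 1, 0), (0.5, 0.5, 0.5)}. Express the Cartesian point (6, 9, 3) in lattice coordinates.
3b₁ + 6b₂ + 6b₃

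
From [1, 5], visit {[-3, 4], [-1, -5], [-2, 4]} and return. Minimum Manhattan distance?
28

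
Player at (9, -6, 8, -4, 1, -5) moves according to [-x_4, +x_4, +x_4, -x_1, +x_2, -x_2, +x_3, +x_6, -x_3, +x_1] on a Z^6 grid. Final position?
(9, -6, 8, -3, 1, -4)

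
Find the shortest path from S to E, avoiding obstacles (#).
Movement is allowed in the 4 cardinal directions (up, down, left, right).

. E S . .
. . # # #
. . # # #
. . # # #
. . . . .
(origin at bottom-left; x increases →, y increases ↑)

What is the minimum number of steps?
1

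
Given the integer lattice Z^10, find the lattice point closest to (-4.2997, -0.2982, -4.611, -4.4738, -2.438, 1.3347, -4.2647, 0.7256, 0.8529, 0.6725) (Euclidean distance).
(-4, 0, -5, -4, -2, 1, -4, 1, 1, 1)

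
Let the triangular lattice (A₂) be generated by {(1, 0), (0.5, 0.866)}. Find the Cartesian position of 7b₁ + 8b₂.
(11, 6.928)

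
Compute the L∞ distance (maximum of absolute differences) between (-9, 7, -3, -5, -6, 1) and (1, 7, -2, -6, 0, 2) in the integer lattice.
10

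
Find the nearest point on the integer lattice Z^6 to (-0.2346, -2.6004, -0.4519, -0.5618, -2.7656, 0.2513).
(0, -3, 0, -1, -3, 0)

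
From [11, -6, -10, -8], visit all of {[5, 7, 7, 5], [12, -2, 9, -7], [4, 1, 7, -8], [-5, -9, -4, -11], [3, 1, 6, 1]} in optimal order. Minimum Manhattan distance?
107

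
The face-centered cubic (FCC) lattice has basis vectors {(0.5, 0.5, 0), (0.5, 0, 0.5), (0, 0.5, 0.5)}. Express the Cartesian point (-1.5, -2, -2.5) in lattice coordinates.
-b₁ - 2b₂ - 3b₃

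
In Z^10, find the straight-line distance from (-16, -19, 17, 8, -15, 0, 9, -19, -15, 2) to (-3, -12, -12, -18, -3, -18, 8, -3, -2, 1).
51.2835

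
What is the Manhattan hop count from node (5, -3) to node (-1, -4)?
7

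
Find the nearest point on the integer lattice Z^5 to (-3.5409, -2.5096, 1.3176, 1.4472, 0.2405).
(-4, -3, 1, 1, 0)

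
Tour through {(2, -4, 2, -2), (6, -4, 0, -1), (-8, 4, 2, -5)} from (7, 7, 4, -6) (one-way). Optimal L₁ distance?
49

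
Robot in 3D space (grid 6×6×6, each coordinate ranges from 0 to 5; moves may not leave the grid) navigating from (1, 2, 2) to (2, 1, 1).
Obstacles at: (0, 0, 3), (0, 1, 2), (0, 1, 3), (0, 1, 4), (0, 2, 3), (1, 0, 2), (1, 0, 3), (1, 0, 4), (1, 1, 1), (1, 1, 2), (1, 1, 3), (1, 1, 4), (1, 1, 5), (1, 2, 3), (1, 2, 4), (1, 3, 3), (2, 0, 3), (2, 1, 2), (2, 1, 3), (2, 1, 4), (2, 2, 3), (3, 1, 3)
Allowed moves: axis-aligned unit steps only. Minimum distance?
3
(one shortest path: (1, 2, 2) → (2, 2, 2) → (2, 2, 1) → (2, 1, 1))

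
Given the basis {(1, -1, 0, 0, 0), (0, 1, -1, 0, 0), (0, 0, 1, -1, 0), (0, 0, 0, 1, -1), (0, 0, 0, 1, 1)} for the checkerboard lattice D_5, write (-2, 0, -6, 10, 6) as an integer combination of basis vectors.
-2b₁ - 2b₂ - 8b₃ - 2b₄ + 4b₅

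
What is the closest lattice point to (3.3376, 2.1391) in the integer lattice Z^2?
(3, 2)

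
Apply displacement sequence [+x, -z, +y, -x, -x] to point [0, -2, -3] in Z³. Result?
(-1, -1, -4)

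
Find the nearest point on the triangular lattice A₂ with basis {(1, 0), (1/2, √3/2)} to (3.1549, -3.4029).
(3, -3.464)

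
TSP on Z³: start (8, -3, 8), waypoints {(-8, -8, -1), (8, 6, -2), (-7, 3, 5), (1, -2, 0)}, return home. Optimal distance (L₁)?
94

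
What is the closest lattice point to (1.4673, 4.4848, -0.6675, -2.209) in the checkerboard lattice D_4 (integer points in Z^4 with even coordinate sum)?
(1, 4, -1, -2)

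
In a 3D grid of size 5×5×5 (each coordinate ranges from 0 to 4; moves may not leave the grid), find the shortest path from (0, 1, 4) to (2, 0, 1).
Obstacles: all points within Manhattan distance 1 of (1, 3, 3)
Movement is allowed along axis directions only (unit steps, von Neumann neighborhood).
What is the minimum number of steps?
6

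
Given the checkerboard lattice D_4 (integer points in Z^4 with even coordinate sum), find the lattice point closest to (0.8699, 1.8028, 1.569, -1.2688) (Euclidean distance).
(1, 2, 2, -1)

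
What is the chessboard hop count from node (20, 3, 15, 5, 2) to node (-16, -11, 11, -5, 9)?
36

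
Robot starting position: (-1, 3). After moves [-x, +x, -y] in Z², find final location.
(-1, 2)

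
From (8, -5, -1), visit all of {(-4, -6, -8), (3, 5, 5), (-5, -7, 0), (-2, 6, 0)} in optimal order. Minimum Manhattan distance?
57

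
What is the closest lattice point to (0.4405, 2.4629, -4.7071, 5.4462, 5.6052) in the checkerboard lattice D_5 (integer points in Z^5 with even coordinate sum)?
(0, 2, -5, 5, 6)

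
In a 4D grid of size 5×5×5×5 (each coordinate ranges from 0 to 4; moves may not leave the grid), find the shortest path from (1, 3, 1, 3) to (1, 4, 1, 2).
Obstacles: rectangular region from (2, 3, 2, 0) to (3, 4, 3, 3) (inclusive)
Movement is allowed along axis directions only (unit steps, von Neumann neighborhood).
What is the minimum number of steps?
2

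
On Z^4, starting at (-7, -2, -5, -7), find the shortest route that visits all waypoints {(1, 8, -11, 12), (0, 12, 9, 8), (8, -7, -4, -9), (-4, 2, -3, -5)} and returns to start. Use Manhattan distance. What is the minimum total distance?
152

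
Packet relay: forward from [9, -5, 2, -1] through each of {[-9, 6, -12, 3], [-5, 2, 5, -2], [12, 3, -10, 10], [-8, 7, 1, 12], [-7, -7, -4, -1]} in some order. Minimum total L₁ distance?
128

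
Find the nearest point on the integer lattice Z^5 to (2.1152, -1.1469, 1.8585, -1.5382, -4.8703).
(2, -1, 2, -2, -5)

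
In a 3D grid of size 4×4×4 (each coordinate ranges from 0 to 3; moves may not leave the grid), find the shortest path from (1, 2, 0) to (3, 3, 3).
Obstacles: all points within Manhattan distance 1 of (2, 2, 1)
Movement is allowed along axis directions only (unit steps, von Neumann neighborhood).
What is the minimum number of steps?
6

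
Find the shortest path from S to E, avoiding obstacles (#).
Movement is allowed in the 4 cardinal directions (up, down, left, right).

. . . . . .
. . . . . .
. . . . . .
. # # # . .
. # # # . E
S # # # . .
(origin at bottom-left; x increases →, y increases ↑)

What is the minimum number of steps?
10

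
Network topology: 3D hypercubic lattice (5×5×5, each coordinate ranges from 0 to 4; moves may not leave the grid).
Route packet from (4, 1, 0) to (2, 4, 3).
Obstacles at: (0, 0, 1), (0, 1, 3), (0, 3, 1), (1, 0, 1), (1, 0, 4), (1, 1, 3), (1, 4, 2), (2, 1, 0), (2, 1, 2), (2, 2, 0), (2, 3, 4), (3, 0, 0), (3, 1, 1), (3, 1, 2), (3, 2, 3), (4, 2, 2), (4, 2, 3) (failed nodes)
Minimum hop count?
8
(one shortest path: (4, 1, 0) → (3, 1, 0) → (3, 2, 0) → (3, 3, 0) → (2, 3, 0) → (2, 4, 0) → (2, 4, 1) → (2, 4, 2) → (2, 4, 3))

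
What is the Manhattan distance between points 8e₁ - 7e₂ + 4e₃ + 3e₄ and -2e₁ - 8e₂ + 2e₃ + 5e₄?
15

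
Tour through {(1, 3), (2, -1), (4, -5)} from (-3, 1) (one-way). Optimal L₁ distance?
17
(one optimal route: (-3, 1) → (1, 3) → (2, -1) → (4, -5))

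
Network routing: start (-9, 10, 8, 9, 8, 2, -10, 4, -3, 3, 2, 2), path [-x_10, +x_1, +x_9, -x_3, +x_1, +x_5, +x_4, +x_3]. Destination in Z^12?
(-7, 10, 8, 10, 9, 2, -10, 4, -2, 2, 2, 2)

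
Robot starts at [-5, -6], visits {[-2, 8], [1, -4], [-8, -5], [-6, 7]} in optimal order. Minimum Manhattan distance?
34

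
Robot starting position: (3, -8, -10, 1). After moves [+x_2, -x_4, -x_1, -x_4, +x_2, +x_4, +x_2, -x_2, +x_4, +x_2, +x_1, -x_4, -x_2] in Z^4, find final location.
(3, -6, -10, 0)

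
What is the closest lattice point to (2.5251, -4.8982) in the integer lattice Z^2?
(3, -5)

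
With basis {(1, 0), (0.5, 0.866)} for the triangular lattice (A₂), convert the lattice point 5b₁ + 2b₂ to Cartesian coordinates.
(6, 1.732)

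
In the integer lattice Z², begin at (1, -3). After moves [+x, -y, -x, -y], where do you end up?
(1, -5)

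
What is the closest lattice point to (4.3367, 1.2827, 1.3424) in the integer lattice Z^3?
(4, 1, 1)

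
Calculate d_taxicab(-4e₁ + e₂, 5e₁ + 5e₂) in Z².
13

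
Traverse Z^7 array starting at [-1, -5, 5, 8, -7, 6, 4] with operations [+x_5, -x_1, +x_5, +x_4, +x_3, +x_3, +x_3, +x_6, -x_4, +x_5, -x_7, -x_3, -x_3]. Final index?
(-2, -5, 6, 8, -4, 7, 3)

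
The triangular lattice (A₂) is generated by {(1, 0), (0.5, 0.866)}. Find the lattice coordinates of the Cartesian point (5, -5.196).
8b₁ - 6b₂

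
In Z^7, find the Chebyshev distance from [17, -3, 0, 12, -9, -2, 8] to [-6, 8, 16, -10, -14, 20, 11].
23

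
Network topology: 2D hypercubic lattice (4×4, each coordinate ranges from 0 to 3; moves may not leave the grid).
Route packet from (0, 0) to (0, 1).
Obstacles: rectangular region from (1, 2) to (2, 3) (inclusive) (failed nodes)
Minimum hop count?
1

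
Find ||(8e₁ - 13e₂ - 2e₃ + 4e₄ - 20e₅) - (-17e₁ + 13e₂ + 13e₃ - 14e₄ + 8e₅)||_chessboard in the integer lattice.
28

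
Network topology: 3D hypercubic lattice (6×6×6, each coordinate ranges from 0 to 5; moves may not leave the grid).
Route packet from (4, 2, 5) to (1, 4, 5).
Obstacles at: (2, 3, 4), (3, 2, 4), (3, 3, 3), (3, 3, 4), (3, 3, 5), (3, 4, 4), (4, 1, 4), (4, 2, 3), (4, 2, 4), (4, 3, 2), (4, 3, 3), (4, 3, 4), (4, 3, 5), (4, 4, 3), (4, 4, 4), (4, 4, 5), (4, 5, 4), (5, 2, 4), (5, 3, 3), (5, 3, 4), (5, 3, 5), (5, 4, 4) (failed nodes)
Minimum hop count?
5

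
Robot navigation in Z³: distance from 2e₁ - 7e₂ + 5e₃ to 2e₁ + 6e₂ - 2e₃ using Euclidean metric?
14.7648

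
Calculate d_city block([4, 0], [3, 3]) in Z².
4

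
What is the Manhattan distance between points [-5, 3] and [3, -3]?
14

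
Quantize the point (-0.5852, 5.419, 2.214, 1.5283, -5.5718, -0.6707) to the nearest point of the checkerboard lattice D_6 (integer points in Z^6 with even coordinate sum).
(-1, 5, 2, 1, -6, -1)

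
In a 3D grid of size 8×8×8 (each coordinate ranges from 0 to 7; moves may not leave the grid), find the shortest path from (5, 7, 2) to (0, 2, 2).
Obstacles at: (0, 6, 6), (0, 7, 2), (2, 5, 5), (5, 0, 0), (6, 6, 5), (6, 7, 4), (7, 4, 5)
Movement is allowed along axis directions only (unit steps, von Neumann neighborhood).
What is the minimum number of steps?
10
(one shortest path: (5, 7, 2) → (4, 7, 2) → (3, 7, 2) → (2, 7, 2) → (1, 7, 2) → (1, 6, 2) → (0, 6, 2) → (0, 5, 2) → (0, 4, 2) → (0, 3, 2) → (0, 2, 2))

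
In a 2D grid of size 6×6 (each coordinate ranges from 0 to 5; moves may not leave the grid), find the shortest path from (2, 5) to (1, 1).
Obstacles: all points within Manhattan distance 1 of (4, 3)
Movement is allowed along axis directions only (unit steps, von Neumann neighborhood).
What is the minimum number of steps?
5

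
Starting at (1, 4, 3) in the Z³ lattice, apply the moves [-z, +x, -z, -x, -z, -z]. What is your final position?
(1, 4, -1)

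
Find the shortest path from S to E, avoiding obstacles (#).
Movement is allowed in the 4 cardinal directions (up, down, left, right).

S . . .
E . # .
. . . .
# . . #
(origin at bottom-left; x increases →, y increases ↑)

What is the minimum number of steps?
1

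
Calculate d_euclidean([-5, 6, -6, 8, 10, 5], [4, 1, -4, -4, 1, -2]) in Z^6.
19.5959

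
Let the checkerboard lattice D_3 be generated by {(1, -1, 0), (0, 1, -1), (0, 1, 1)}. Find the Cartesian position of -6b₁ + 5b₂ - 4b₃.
(-6, 7, -9)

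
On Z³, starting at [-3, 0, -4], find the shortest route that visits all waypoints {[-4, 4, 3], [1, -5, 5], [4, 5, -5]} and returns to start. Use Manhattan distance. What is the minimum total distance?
64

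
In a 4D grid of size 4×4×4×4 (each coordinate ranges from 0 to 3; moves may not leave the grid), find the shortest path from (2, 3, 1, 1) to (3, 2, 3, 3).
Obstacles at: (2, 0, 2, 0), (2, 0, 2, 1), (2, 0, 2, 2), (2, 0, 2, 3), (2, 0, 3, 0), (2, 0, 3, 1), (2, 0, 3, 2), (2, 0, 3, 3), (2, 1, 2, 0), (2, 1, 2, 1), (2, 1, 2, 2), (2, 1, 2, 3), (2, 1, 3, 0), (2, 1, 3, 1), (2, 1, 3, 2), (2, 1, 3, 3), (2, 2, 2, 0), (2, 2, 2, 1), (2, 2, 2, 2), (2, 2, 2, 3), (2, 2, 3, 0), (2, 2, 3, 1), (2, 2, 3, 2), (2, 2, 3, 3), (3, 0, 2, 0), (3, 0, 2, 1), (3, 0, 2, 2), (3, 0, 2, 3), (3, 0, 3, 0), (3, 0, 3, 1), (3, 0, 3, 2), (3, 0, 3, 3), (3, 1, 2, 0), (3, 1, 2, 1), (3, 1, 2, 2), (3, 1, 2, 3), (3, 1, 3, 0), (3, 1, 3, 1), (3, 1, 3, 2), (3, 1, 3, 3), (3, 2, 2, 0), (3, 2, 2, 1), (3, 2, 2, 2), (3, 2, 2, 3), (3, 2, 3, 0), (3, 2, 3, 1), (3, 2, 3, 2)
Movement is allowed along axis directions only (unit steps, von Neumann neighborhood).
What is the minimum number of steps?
6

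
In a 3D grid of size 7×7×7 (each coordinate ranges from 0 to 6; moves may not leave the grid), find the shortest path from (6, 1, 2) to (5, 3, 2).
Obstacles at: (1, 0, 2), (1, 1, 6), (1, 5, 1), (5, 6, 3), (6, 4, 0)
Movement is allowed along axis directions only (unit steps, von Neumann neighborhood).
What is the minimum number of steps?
3
(one shortest path: (6, 1, 2) → (5, 1, 2) → (5, 2, 2) → (5, 3, 2))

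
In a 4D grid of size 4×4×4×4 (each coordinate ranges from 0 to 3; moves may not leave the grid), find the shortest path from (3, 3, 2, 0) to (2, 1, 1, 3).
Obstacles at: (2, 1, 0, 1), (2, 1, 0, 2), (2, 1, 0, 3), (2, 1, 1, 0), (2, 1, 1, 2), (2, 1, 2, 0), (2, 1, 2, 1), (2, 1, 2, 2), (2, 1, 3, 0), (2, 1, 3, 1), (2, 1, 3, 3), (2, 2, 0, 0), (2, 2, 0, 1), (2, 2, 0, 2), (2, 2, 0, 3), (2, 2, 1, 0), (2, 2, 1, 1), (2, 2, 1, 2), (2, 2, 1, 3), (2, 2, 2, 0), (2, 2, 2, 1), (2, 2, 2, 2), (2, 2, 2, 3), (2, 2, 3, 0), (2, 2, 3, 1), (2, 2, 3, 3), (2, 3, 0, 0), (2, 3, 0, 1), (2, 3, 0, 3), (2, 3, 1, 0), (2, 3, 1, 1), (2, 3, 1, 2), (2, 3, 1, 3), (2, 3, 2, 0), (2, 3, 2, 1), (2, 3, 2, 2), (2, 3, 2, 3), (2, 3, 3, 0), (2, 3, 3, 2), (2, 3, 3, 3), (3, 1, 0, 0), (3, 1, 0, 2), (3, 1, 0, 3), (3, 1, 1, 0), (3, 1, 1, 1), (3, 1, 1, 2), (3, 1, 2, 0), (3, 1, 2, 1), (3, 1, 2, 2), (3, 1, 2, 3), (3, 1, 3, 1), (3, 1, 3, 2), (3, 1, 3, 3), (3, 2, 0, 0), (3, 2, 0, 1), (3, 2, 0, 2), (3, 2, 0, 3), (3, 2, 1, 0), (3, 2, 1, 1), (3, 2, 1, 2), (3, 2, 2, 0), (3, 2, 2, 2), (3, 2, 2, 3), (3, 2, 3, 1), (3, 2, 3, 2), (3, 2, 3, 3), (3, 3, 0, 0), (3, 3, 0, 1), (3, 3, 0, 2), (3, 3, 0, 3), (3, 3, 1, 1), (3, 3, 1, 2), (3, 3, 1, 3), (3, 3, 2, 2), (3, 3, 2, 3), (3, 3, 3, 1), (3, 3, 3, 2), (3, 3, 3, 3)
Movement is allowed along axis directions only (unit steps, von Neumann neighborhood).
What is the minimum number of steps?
11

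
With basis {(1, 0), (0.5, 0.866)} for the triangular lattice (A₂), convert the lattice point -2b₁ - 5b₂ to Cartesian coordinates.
(-4.5, -4.33)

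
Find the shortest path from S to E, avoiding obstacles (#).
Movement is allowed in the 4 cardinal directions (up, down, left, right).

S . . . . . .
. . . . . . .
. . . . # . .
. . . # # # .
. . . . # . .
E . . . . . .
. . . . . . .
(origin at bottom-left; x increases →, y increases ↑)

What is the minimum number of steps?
5
(one shortest path: (0, 6) → (0, 5) → (0, 4) → (0, 3) → (0, 2) → (0, 1))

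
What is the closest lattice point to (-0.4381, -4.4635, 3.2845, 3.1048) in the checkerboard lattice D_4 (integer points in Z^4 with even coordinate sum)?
(0, -4, 3, 3)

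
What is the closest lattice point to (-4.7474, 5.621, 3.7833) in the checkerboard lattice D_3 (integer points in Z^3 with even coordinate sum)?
(-5, 5, 4)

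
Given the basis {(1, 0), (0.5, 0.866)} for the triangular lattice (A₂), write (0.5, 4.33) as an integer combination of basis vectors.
-2b₁ + 5b₂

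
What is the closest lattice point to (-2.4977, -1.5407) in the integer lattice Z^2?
(-2, -2)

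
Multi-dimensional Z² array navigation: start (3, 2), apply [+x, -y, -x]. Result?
(3, 1)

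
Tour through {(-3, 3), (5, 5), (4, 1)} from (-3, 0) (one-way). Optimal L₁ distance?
17
(one optimal route: (-3, 0) → (-3, 3) → (4, 1) → (5, 5))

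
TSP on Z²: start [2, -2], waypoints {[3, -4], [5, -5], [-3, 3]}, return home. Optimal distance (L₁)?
32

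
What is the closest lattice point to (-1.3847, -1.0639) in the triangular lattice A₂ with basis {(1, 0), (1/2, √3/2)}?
(-1.5, -0.866)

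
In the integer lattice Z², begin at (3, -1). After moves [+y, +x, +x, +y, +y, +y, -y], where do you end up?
(5, 2)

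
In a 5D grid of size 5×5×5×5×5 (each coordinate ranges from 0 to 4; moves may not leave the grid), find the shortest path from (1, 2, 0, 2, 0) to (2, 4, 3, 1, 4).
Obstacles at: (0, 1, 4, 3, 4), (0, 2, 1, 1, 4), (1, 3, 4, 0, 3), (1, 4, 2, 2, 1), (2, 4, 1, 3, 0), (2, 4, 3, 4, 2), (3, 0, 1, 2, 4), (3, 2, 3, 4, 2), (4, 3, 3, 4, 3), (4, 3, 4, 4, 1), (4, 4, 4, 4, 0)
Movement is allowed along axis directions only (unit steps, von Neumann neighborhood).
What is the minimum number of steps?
11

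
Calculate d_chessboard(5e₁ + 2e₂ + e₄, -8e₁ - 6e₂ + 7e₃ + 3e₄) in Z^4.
13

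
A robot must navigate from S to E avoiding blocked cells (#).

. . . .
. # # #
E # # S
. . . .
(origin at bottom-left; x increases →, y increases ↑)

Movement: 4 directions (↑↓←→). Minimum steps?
5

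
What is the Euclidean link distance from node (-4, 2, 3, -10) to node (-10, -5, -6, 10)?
23.7908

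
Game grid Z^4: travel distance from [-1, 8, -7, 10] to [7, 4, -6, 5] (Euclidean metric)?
10.2956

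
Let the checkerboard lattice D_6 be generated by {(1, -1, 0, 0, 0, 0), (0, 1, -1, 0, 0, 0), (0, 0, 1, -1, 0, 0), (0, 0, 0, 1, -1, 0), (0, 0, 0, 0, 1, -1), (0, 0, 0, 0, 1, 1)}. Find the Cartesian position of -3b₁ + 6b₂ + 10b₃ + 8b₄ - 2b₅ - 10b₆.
(-3, 9, 4, -2, -20, -8)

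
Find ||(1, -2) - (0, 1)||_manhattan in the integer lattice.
4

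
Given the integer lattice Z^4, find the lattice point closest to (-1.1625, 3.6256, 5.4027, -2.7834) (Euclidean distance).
(-1, 4, 5, -3)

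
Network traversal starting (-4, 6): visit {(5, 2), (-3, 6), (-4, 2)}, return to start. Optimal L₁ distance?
26
(one optimal route: (-4, 6) → (-3, 6) → (5, 2) → (-4, 2) → (-4, 6))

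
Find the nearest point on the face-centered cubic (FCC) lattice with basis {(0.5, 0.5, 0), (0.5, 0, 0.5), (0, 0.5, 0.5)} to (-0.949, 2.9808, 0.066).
(-1, 3, 0)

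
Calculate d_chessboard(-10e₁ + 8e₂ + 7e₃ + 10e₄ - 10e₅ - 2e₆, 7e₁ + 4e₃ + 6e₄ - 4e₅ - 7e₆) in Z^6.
17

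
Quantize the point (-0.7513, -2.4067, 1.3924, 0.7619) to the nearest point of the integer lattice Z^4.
(-1, -2, 1, 1)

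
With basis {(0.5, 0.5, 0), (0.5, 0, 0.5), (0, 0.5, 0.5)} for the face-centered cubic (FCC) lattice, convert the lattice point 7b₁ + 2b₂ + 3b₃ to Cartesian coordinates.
(4.5, 5, 2.5)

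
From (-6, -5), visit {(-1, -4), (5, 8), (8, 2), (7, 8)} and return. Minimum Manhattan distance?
54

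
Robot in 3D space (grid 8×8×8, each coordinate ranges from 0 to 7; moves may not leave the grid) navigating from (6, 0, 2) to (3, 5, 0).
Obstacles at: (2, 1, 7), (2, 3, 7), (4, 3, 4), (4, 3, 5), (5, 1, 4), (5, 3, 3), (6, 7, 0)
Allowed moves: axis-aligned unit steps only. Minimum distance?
10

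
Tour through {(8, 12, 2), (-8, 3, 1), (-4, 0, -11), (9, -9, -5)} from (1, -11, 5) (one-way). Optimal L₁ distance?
93
(one optimal route: (1, -11, 5) → (9, -9, -5) → (-4, 0, -11) → (-8, 3, 1) → (8, 12, 2))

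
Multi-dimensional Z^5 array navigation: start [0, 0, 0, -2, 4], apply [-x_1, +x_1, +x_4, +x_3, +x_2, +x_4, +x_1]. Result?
(1, 1, 1, 0, 4)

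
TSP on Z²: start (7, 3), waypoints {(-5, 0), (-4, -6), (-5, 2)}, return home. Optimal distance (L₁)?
42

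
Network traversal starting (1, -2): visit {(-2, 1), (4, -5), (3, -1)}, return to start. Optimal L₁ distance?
24
(one optimal route: (1, -2) → (-2, 1) → (3, -1) → (4, -5) → (1, -2))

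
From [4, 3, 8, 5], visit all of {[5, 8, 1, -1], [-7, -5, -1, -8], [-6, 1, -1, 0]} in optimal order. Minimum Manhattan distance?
55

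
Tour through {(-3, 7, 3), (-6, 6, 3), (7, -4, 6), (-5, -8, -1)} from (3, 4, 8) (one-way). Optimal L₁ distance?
60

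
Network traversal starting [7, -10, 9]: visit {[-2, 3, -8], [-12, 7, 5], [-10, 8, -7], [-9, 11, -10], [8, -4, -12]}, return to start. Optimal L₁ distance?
128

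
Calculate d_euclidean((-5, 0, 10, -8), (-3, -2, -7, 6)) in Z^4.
22.2036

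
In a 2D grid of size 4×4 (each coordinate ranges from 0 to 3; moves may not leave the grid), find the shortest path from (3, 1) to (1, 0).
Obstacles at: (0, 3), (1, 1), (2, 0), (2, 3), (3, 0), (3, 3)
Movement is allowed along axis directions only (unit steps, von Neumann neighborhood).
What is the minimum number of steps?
7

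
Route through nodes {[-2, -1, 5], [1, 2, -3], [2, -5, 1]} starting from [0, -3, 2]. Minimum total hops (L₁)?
31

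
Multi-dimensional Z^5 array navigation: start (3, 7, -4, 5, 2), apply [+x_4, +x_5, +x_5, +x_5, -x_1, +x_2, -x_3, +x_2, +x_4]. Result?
(2, 9, -5, 7, 5)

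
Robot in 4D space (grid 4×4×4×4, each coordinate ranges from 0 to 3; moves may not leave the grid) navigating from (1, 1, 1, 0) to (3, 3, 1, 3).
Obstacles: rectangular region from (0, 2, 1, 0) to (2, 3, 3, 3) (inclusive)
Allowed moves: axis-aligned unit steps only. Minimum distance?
7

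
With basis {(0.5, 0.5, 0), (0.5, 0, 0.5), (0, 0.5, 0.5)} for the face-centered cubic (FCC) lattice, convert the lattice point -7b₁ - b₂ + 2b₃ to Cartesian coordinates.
(-4, -2.5, 0.5)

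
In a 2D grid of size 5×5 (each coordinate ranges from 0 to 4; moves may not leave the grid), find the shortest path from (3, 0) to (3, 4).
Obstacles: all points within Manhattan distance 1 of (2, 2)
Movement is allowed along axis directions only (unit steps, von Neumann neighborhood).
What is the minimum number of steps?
6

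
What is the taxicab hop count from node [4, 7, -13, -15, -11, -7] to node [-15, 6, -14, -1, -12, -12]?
41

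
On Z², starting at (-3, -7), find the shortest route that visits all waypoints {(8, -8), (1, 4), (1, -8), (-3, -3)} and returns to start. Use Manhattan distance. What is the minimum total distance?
46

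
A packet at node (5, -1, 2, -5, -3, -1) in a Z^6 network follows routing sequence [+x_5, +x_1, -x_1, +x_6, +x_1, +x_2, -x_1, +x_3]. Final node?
(5, 0, 3, -5, -2, 0)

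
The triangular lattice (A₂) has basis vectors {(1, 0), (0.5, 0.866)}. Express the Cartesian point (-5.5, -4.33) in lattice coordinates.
-3b₁ - 5b₂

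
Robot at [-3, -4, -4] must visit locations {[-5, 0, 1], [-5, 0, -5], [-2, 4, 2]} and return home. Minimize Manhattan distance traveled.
36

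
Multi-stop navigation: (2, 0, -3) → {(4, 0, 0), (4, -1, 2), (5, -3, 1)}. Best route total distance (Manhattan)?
12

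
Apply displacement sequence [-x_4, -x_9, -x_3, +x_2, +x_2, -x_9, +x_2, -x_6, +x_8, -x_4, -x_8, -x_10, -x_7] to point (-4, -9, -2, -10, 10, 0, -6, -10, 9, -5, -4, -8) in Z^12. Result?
(-4, -6, -3, -12, 10, -1, -7, -10, 7, -6, -4, -8)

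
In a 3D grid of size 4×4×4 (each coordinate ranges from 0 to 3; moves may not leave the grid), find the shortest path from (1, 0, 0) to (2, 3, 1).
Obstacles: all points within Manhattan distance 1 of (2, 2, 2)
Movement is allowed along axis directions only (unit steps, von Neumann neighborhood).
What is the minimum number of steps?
5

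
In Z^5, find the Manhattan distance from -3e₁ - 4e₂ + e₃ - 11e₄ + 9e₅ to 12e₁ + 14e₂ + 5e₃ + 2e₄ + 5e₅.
54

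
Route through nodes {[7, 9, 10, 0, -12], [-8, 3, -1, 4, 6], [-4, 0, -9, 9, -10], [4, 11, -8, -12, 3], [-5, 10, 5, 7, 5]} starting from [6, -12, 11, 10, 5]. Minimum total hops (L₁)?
198
(one optimal route: (6, -12, 11, 10, 5) → (-5, 10, 5, 7, 5) → (-8, 3, -1, 4, 6) → (-4, 0, -9, 9, -10) → (7, 9, 10, 0, -12) → (4, 11, -8, -12, 3))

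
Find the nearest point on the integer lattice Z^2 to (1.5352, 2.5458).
(2, 3)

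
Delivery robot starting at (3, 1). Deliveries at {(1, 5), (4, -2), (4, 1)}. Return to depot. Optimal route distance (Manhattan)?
20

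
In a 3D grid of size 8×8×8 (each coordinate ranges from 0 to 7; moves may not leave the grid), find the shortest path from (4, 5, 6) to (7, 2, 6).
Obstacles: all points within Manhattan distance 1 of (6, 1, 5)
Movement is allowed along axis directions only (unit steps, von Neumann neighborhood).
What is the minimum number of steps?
6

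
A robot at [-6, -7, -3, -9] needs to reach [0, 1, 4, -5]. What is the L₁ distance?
25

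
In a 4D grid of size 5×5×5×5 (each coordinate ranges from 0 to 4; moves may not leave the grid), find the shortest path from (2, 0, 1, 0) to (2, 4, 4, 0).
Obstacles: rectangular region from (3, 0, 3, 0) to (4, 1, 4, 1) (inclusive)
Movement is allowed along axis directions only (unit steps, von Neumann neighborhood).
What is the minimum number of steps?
7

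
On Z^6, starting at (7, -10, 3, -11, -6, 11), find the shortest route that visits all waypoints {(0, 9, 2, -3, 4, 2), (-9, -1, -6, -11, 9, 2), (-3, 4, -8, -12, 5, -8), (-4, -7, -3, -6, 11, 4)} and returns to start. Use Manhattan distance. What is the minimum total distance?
192
(one optimal route: (7, -10, 3, -11, -6, 11) → (0, 9, 2, -3, 4, 2) → (-3, 4, -8, -12, 5, -8) → (-9, -1, -6, -11, 9, 2) → (-4, -7, -3, -6, 11, 4) → (7, -10, 3, -11, -6, 11))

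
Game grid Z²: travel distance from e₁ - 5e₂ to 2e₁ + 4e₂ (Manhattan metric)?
10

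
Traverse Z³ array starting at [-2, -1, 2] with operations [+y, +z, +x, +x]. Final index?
(0, 0, 3)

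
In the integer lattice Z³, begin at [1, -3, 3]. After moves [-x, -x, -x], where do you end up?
(-2, -3, 3)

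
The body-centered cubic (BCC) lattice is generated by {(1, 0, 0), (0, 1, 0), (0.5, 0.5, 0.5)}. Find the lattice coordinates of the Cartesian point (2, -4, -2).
4b₁ - 2b₂ - 4b₃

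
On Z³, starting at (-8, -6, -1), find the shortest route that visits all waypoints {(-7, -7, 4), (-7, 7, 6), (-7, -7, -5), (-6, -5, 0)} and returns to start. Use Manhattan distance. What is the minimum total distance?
54
(one optimal route: (-8, -6, -1) → (-7, -7, -5) → (-7, -7, 4) → (-7, 7, 6) → (-6, -5, 0) → (-8, -6, -1))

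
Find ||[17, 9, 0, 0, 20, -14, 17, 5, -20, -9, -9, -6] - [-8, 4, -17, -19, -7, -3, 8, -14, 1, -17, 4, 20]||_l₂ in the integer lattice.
62.7853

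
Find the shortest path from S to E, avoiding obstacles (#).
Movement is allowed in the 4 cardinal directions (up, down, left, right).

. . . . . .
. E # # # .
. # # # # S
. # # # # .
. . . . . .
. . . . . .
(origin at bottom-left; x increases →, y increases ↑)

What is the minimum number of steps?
7
(one shortest path: (5, 3) → (5, 4) → (5, 5) → (4, 5) → (3, 5) → (2, 5) → (1, 5) → (1, 4))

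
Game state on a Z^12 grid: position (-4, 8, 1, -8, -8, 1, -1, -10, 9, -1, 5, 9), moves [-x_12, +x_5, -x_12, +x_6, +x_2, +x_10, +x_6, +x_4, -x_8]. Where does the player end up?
(-4, 9, 1, -7, -7, 3, -1, -11, 9, 0, 5, 7)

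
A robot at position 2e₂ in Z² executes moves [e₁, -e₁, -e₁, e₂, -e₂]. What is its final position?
(-1, 2)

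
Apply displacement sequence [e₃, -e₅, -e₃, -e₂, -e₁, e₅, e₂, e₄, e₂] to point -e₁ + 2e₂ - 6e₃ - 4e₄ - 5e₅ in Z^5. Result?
(-2, 3, -6, -3, -5)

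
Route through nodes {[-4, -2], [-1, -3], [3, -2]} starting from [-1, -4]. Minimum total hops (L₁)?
12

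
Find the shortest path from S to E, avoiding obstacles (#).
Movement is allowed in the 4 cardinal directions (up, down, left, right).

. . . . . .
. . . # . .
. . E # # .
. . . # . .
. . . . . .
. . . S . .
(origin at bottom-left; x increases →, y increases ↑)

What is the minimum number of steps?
4
(one shortest path: (3, 0) → (2, 0) → (2, 1) → (2, 2) → (2, 3))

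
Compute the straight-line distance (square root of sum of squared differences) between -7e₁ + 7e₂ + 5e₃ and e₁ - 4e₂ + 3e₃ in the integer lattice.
13.7477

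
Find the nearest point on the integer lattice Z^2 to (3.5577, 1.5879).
(4, 2)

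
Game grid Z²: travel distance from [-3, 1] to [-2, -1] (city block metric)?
3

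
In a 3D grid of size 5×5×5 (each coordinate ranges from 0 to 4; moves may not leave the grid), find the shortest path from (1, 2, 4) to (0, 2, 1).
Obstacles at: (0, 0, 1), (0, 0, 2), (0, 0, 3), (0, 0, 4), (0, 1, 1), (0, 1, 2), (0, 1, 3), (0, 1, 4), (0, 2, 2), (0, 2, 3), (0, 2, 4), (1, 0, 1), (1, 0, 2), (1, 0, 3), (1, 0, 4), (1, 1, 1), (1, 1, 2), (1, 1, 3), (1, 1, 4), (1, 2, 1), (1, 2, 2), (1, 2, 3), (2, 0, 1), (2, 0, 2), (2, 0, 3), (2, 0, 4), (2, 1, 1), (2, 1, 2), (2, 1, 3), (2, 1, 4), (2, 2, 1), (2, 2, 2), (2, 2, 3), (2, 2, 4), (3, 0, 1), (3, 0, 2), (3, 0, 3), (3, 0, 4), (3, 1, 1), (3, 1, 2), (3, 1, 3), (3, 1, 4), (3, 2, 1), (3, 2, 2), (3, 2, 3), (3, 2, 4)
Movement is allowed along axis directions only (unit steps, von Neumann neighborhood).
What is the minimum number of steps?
6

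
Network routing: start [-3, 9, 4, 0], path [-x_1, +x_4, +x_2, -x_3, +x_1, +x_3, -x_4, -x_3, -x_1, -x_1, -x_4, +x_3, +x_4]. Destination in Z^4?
(-5, 10, 4, 0)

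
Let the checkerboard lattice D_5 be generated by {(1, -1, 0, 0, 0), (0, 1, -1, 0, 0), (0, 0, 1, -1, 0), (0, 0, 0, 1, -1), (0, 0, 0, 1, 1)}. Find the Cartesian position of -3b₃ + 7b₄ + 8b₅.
(0, 0, -3, 18, 1)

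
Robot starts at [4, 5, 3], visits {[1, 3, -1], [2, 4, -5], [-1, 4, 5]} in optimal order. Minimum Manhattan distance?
23
(one optimal route: (4, 5, 3) → (-1, 4, 5) → (1, 3, -1) → (2, 4, -5))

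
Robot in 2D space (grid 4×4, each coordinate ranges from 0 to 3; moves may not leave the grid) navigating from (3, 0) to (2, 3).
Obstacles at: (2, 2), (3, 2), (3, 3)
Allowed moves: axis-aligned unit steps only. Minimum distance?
6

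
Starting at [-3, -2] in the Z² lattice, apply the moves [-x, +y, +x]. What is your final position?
(-3, -1)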